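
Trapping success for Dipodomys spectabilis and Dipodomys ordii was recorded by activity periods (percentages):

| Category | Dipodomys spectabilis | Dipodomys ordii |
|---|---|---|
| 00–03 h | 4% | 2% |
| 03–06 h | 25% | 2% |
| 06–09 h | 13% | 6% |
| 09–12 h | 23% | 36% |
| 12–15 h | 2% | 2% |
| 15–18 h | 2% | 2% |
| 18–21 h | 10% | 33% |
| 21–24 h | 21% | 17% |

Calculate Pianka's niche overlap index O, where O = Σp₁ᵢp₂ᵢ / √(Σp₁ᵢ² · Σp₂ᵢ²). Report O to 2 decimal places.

Convert percentages to proportions (divide by 100).
Σ p₁ᵢp₂ᵢ = 0.0008 + 0.0050 + 0.0078 + 0.0828 + 0.0004 + 0.0004 + 0.0330 + 0.0357 = 0.1659
Σp_1ᵢ² = 0.04² + 0.25² + 0.13² + 0.23² + 0.02² + 0.02² + 0.10² + 0.21² = 0.0016 + 0.0625 + 0.0169 + 0.0529 + 0.0004 + 0.0004 + 0.0100 + 0.0441 = 0.1888
Σp_2ᵢ² = 0.02² + 0.02² + 0.06² + 0.36² + 0.02² + 0.02² + 0.33² + 0.17² = 0.0004 + 0.0004 + 0.0036 + 0.1296 + 0.0004 + 0.0004 + 0.1089 + 0.0289 = 0.2726
O = 0.1659 / √(0.1888 × 0.2726) = 0.1659 / 0.22686 = 0.7313

0.73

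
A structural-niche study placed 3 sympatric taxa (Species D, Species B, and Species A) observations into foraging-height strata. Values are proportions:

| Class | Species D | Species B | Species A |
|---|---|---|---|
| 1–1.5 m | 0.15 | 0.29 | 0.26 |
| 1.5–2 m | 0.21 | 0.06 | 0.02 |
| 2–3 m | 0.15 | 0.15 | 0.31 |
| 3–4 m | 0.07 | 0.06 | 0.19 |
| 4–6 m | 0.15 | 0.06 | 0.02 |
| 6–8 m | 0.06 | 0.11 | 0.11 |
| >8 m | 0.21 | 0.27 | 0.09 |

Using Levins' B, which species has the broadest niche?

Species D

Σp_Dᵢ² = 0.15² + 0.21² + 0.15² + 0.07² + 0.15² + 0.06² + 0.21² = 0.0225 + 0.0441 + 0.0225 + 0.0049 + 0.0225 + 0.0036 + 0.0441 = 0.1642
B_D = 1 / 0.1642 = 6.0901
Σp_Bᵢ² = 0.29² + 0.06² + 0.15² + 0.06² + 0.06² + 0.11² + 0.27² = 0.0841 + 0.0036 + 0.0225 + 0.0036 + 0.0036 + 0.0121 + 0.0729 = 0.2024
B_B = 1 / 0.2024 = 4.9407
Σp_Aᵢ² = 0.26² + 0.02² + 0.31² + 0.19² + 0.02² + 0.11² + 0.09² = 0.0676 + 0.0004 + 0.0961 + 0.0361 + 0.0004 + 0.0121 + 0.0081 = 0.2208
B_A = 1 / 0.2208 = 4.5290
Highest B → broadest niche (most generalist): Species D (B = 6.09).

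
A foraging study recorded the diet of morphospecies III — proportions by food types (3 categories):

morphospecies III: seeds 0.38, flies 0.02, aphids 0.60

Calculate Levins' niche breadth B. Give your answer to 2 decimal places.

Σpᵢ² = 0.38² + 0.02² + 0.60² = 0.1444 + 0.0004 + 0.3600 = 0.5048
B = 1 / 0.5048 = 1.9810

1.98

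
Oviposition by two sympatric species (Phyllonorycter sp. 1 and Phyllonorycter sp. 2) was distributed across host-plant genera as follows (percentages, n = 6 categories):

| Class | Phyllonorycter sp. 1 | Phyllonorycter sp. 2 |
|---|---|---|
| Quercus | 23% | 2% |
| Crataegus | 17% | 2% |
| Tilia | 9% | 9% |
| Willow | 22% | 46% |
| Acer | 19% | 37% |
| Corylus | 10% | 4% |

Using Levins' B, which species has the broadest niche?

Convert percentages to proportions (divide by 100).
Σp_1ᵢ² = 0.23² + 0.17² + 0.09² + 0.22² + 0.19² + 0.10² = 0.0529 + 0.0289 + 0.0081 + 0.0484 + 0.0361 + 0.0100 = 0.1844
B_1 = 1 / 0.1844 = 5.4230
Σp_2ᵢ² = 0.02² + 0.02² + 0.09² + 0.46² + 0.37² + 0.04² = 0.0004 + 0.0004 + 0.0081 + 0.2116 + 0.1369 + 0.0016 = 0.3590
B_2 = 1 / 0.3590 = 2.7855
Highest B → broadest niche (most generalist): Phyllonorycter sp. 1 (B = 5.42).

Phyllonorycter sp. 1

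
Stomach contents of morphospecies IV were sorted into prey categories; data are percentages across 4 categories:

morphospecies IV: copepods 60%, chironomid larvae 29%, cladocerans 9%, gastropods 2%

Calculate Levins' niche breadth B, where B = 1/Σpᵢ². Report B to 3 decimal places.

2.209

Convert percentages to proportions (divide by 100).
Σpᵢ² = 0.60² + 0.29² + 0.09² + 0.02² = 0.3600 + 0.0841 + 0.0081 + 0.0004 = 0.4526
B = 1 / 0.4526 = 2.20946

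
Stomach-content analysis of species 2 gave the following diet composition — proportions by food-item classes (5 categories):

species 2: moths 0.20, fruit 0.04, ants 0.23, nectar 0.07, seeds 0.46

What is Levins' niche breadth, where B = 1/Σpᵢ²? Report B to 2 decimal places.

Σpᵢ² = 0.20² + 0.04² + 0.23² + 0.07² + 0.46² = 0.0400 + 0.0016 + 0.0529 + 0.0049 + 0.2116 = 0.3110
B = 1 / 0.3110 = 3.2154

3.22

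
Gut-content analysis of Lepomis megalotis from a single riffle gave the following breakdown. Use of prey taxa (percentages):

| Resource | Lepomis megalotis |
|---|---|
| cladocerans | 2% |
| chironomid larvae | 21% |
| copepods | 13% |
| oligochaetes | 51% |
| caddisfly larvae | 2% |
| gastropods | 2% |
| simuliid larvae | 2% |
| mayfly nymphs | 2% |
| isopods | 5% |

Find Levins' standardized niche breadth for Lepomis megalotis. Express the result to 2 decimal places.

0.26

Convert percentages to proportions (divide by 100).
Σpᵢ² = 0.02² + 0.21² + 0.13² + 0.51² + 0.02² + 0.02² + 0.02² + 0.02² + 0.05² = 0.0004 + 0.0441 + 0.0169 + 0.2601 + 0.0004 + 0.0004 + 0.0004 + 0.0004 + 0.0025 = 0.3256
B = 1 / 0.3256 = 3.0713
Bₛ = (B − 1)/(n − 1) = (3.0713 − 1)/(9 − 1) = 2.0713/8 = 0.2589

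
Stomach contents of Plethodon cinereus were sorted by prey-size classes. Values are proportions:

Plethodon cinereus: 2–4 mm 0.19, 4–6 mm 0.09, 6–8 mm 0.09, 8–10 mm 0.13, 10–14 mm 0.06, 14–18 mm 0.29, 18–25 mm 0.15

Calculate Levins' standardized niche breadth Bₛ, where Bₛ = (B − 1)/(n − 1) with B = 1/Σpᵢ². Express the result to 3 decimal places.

0.762

Σpᵢ² = 0.19² + 0.09² + 0.09² + 0.13² + 0.06² + 0.29² + 0.15² = 0.0361 + 0.0081 + 0.0081 + 0.0169 + 0.0036 + 0.0841 + 0.0225 = 0.1794
B = 1 / 0.1794 = 5.57414
Bₛ = (B − 1)/(n − 1) = (5.57414 − 1)/(7 − 1) = 4.57414/6 = 0.76236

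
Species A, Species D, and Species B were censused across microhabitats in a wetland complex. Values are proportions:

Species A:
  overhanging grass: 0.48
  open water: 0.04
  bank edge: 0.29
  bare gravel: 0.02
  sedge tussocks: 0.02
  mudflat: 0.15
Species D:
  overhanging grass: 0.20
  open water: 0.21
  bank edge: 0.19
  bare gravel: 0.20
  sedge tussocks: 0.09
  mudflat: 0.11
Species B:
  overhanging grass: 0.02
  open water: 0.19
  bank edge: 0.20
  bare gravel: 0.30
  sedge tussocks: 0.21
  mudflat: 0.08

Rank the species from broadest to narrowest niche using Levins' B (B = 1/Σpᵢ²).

Σp_Aᵢ² = 0.48² + 0.04² + 0.29² + 0.02² + 0.02² + 0.15² = 0.2304 + 0.0016 + 0.0841 + 0.0004 + 0.0004 + 0.0225 = 0.3394
B_A = 1 / 0.3394 = 2.9464
Σp_Dᵢ² = 0.20² + 0.21² + 0.19² + 0.20² + 0.09² + 0.11² = 0.0400 + 0.0441 + 0.0361 + 0.0400 + 0.0081 + 0.0121 = 0.1804
B_D = 1 / 0.1804 = 5.5432
Σp_Bᵢ² = 0.02² + 0.19² + 0.20² + 0.30² + 0.21² + 0.08² = 0.0004 + 0.0361 + 0.0400 + 0.0900 + 0.0441 + 0.0064 = 0.2170
B_B = 1 / 0.2170 = 4.6083
Ranking by B (broadest → narrowest): Species D (5.54) > Species B (4.61) > Species A (2.95)

Species D > Species B > Species A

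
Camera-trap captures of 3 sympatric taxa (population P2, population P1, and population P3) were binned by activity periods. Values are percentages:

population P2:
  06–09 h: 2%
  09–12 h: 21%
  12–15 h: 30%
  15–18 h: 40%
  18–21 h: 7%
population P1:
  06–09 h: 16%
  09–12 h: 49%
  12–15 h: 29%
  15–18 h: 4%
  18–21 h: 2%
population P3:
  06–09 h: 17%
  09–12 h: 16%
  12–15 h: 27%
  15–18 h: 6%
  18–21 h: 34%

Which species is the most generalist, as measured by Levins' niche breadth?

Convert percentages to proportions (divide by 100).
Σp_P2ᵢ² = 0.02² + 0.21² + 0.30² + 0.40² + 0.07² = 0.0004 + 0.0441 + 0.0900 + 0.1600 + 0.0049 = 0.2994
B_P2 = 1 / 0.2994 = 3.3400
Σp_P1ᵢ² = 0.16² + 0.49² + 0.29² + 0.04² + 0.02² = 0.0256 + 0.2401 + 0.0841 + 0.0016 + 0.0004 = 0.3518
B_P1 = 1 / 0.3518 = 2.8425
Σp_P3ᵢ² = 0.17² + 0.16² + 0.27² + 0.06² + 0.34² = 0.0289 + 0.0256 + 0.0729 + 0.0036 + 0.1156 = 0.2466
B_P3 = 1 / 0.2466 = 4.0552
Highest B → broadest niche (most generalist): population P3 (B = 4.06).

population P3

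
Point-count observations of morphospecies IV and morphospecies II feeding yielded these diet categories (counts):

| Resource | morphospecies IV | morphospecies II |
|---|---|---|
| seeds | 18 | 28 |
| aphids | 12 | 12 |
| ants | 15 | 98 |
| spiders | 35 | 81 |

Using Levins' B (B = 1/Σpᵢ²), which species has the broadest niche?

morphospecies IV

Proportions for morphospecies IV (n=80): 18/80=0.2250, 12/80=0.1500, 15/80=0.1875, 35/80=0.4375
Proportions for morphospecies II (n=219): 28/219=0.1279, 12/219=0.0548, 98/219=0.4475, 81/219=0.3699
Σp_IVᵢ² = 0.2250² + 0.1500² + 0.1875² + 0.4375² = 0.050625 + 0.022500 + 0.035156 + 0.191406 = 0.299687
B_IV = 1 / 0.299687 = 3.3368
Σp_IIᵢ² = 0.1279² + 0.0548² + 0.4475² + 0.3699² = 0.016358 + 0.003003 + 0.200256 + 0.136826 = 0.356443
B_II = 1 / 0.356443 = 2.8055
Highest B → broadest niche (most generalist): morphospecies IV (B = 3.34).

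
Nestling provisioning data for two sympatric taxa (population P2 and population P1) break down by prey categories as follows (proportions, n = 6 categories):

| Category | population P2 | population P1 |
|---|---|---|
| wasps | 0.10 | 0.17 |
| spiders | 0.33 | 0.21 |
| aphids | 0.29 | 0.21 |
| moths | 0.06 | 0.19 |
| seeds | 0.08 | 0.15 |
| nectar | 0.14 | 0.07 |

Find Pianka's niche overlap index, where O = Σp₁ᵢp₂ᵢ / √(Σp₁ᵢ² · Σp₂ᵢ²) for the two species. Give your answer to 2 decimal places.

Σ p₁ᵢp₂ᵢ = 0.0170 + 0.0693 + 0.0609 + 0.0114 + 0.0120 + 0.0098 = 0.1804
Σp_1ᵢ² = 0.10² + 0.33² + 0.29² + 0.06² + 0.08² + 0.14² = 0.0100 + 0.1089 + 0.0841 + 0.0036 + 0.0064 + 0.0196 = 0.2326
Σp_2ᵢ² = 0.17² + 0.21² + 0.21² + 0.19² + 0.15² + 0.07² = 0.0289 + 0.0441 + 0.0441 + 0.0361 + 0.0225 + 0.0049 = 0.1806
O = 0.1804 / √(0.2326 × 0.1806) = 0.1804 / 0.20496 = 0.8802

0.88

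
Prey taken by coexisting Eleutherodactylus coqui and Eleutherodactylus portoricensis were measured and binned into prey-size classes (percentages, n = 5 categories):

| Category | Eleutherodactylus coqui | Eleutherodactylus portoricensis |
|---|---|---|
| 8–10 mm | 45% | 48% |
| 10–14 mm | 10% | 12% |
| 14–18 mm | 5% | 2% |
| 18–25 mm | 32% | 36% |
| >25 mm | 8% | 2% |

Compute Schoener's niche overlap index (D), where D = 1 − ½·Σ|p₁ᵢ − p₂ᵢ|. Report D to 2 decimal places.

0.91

Convert percentages to proportions (divide by 100).
Σ|p₁ᵢ − p₂ᵢ| = 0.03 + 0.02 + 0.03 + 0.04 + 0.06 = 0.18
D = 1 − ½ × 0.18 = 1 − 0.090 = 0.9100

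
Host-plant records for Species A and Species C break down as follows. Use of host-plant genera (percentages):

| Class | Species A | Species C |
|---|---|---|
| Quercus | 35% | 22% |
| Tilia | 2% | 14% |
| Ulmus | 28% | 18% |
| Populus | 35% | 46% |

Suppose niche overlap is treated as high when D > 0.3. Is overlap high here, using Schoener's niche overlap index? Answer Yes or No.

Convert percentages to proportions (divide by 100).
Σ|p₁ᵢ − p₂ᵢ| = 0.13 + 0.12 + 0.10 + 0.11 = 0.46
D = 1 − ½ × 0.46 = 1 − 0.230 = 0.7700
D = 0.7700 > 0.3 → Yes.

Yes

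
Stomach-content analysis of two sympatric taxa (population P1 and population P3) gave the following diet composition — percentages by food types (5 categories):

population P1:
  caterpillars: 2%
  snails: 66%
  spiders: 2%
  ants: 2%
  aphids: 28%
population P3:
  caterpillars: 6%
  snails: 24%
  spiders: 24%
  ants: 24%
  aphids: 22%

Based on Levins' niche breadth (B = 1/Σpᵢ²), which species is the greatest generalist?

population P3

Convert percentages to proportions (divide by 100).
Σp_P1ᵢ² = 0.02² + 0.66² + 0.02² + 0.02² + 0.28² = 0.0004 + 0.4356 + 0.0004 + 0.0004 + 0.0784 = 0.5152
B_P1 = 1 / 0.5152 = 1.9410
Σp_P3ᵢ² = 0.06² + 0.24² + 0.24² + 0.24² + 0.22² = 0.0036 + 0.0576 + 0.0576 + 0.0576 + 0.0484 = 0.2248
B_P3 = 1 / 0.2248 = 4.4484
Highest B → broadest niche (most generalist): population P3 (B = 4.45).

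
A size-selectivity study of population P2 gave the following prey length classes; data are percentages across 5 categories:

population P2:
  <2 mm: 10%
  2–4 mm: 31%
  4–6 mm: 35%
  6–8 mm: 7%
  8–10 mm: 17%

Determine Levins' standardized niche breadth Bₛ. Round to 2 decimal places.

0.70

Convert percentages to proportions (divide by 100).
Σpᵢ² = 0.10² + 0.31² + 0.35² + 0.07² + 0.17² = 0.0100 + 0.0961 + 0.1225 + 0.0049 + 0.0289 = 0.2624
B = 1 / 0.2624 = 3.8110
Bₛ = (B − 1)/(n − 1) = (3.8110 − 1)/(5 − 1) = 2.8110/4 = 0.7028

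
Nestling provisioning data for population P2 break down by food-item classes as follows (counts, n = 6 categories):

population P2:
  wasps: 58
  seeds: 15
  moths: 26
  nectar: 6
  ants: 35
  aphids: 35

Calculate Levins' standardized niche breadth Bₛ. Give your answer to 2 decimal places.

Proportions for population P2 (n=175): 58/175=0.3314, 15/175=0.0857, 26/175=0.1486, 6/175=0.0343, 35/175=0.2000, 35/175=0.2000
Σpᵢ² = 0.3314² + 0.0857² + 0.1486² + 0.0343² + 0.2000² + 0.2000² = 0.109826 + 0.007344 + 0.022082 + 0.001176 + 0.040000 + 0.040000 = 0.220428
B = 1 / 0.220428 = 4.5366
Bₛ = (B − 1)/(n − 1) = (4.5366 − 1)/(6 − 1) = 3.5366/5 = 0.7073

0.71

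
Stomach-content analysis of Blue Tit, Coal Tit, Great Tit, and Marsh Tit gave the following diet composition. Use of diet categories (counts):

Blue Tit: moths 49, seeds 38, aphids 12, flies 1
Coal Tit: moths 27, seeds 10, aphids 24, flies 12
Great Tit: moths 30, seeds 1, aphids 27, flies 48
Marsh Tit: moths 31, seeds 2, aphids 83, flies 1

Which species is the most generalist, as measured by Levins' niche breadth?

Proportions for Blue Tit (n=100): 49/100=0.4900, 38/100=0.3800, 12/100=0.1200, 1/100=0.0100
Proportions for Coal Tit (n=73): 27/73=0.3699, 10/73=0.1370, 24/73=0.3288, 12/73=0.1644
Proportions for Great Tit (n=106): 30/106=0.2830, 1/106=0.0094, 27/106=0.2547, 48/106=0.4528
Proportions for Marsh Tit (n=117): 31/117=0.2650, 2/117=0.0171, 83/117=0.7094, 1/117=0.0085
Σp_Blueᵢ² = 0.4900² + 0.3800² + 0.1200² + 0.0100² = 0.240100 + 0.144400 + 0.014400 + 0.000100 = 0.399000
B_Blue = 1 / 0.399000 = 2.5063
Σp_Coalᵢ² = 0.3699² + 0.1370² + 0.3288² + 0.1644² = 0.136826 + 0.018769 + 0.108109 + 0.027027 = 0.290731
B_Coal = 1 / 0.290731 = 3.4396
Σp_Greaᵢ² = 0.2830² + 0.0094² + 0.2547² + 0.4528² = 0.080089 + 0.000088 + 0.064872 + 0.205028 = 0.350077
B_Grea = 1 / 0.350077 = 2.8565
Σp_Marsᵢ² = 0.2650² + 0.0171² + 0.7094² + 0.0085² = 0.070225 + 0.000292 + 0.503248 + 0.000072 = 0.573837
B_Mars = 1 / 0.573837 = 1.7427
Highest B → broadest niche (most generalist): Coal Tit (B = 3.44).

Coal Tit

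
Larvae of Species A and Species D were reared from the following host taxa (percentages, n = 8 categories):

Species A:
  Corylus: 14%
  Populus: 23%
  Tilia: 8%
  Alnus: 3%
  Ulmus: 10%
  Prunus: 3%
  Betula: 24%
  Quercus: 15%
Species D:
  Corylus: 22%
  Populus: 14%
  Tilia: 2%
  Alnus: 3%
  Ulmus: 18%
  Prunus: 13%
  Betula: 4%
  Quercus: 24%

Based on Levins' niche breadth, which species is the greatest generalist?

Species A

Convert percentages to proportions (divide by 100).
Σp_Aᵢ² = 0.14² + 0.23² + 0.08² + 0.03² + 0.10² + 0.03² + 0.24² + 0.15² = 0.0196 + 0.0529 + 0.0064 + 0.0009 + 0.0100 + 0.0009 + 0.0576 + 0.0225 = 0.1708
B_A = 1 / 0.1708 = 5.8548
Σp_Dᵢ² = 0.22² + 0.14² + 0.02² + 0.03² + 0.18² + 0.13² + 0.04² + 0.24² = 0.0484 + 0.0196 + 0.0004 + 0.0009 + 0.0324 + 0.0169 + 0.0016 + 0.0576 = 0.1778
B_D = 1 / 0.1778 = 5.6243
Highest B → broadest niche (most generalist): Species A (B = 5.85).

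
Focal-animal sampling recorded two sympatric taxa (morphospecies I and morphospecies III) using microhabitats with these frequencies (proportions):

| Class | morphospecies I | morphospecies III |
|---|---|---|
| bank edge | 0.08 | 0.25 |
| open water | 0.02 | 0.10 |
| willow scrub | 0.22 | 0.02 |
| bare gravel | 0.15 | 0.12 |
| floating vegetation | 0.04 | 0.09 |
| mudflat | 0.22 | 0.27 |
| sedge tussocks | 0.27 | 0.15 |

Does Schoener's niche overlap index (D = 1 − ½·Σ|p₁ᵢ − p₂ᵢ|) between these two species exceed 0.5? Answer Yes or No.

Σ|p₁ᵢ − p₂ᵢ| = 0.17 + 0.08 + 0.20 + 0.03 + 0.05 + 0.05 + 0.12 = 0.70
D = 1 − ½ × 0.70 = 1 − 0.350 = 0.6500
D = 0.6500 > 0.5 → Yes.

Yes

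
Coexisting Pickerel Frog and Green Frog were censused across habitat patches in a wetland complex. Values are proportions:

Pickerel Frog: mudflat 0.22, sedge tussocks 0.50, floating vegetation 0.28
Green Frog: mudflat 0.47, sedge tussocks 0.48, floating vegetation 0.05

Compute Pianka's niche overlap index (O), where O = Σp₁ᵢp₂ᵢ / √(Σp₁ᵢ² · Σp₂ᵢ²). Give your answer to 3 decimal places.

Σ p₁ᵢp₂ᵢ = 0.1034 + 0.2400 + 0.0140 = 0.3574
Σp_1ᵢ² = 0.22² + 0.50² + 0.28² = 0.0484 + 0.2500 + 0.0784 = 0.3768
Σp_2ᵢ² = 0.47² + 0.48² + 0.05² = 0.2209 + 0.2304 + 0.0025 = 0.4538
O = 0.3574 / √(0.3768 × 0.4538) = 0.3574 / 0.413512 = 0.86430

0.864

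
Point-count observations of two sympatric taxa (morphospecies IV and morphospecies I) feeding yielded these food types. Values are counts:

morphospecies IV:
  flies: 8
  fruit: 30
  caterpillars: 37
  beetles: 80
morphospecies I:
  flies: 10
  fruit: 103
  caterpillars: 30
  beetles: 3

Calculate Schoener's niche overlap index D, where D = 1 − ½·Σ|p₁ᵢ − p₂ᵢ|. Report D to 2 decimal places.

0.47

Proportions for morphospecies IV (n=155): 8/155=0.0516, 30/155=0.1935, 37/155=0.2387, 80/155=0.5161
Proportions for morphospecies I (n=146): 10/146=0.0685, 103/146=0.7055, 30/146=0.2055, 3/146=0.0205
Σ|p₁ᵢ − p₂ᵢ| = 0.0169 + 0.5120 + 0.0332 + 0.4956 = 1.0577
D = 1 − ½ × 1.0577 = 1 − 0.52885 = 0.47115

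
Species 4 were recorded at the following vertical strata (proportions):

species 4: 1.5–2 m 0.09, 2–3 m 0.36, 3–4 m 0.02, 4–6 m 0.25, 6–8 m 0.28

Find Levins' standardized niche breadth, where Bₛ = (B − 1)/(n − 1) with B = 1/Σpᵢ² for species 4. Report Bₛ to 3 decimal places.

Σpᵢ² = 0.09² + 0.36² + 0.02² + 0.25² + 0.28² = 0.0081 + 0.1296 + 0.0004 + 0.0625 + 0.0784 = 0.2790
B = 1 / 0.2790 = 3.58423
Bₛ = (B − 1)/(n − 1) = (3.58423 − 1)/(5 − 1) = 2.58423/4 = 0.64606

0.646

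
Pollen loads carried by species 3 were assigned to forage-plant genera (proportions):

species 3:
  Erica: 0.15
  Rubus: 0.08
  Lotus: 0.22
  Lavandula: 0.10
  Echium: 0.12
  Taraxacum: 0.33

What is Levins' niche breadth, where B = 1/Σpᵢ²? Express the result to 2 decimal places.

Σpᵢ² = 0.15² + 0.08² + 0.22² + 0.10² + 0.12² + 0.33² = 0.0225 + 0.0064 + 0.0484 + 0.0100 + 0.0144 + 0.1089 = 0.2106
B = 1 / 0.2106 = 4.7483

4.75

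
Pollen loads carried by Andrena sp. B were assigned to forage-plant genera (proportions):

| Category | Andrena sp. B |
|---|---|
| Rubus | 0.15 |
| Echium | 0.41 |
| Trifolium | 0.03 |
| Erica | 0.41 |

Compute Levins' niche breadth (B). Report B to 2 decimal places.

2.78

Σpᵢ² = 0.15² + 0.41² + 0.03² + 0.41² = 0.0225 + 0.1681 + 0.0009 + 0.1681 = 0.3596
B = 1 / 0.3596 = 2.7809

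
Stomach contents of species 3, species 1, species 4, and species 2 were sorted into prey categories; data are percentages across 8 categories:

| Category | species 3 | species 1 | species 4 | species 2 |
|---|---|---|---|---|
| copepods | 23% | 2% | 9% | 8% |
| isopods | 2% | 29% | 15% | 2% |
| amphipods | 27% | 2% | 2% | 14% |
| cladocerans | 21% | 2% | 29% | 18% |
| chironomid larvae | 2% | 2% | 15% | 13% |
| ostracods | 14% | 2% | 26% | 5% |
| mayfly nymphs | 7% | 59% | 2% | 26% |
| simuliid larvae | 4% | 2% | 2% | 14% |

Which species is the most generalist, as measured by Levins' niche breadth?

species 2

Convert percentages to proportions (divide by 100).
Σp_3ᵢ² = 0.23² + 0.02² + 0.27² + 0.21² + 0.02² + 0.14² + 0.07² + 0.04² = 0.0529 + 0.0004 + 0.0729 + 0.0441 + 0.0004 + 0.0196 + 0.0049 + 0.0016 = 0.1968
B_3 = 1 / 0.1968 = 5.0813
Σp_1ᵢ² = 0.02² + 0.29² + 0.02² + 0.02² + 0.02² + 0.02² + 0.59² + 0.02² = 0.0004 + 0.0841 + 0.0004 + 0.0004 + 0.0004 + 0.0004 + 0.3481 + 0.0004 = 0.4346
B_1 = 1 / 0.4346 = 2.3010
Σp_4ᵢ² = 0.09² + 0.15² + 0.02² + 0.29² + 0.15² + 0.26² + 0.02² + 0.02² = 0.0081 + 0.0225 + 0.0004 + 0.0841 + 0.0225 + 0.0676 + 0.0004 + 0.0004 = 0.2060
B_4 = 1 / 0.2060 = 4.8544
Σp_2ᵢ² = 0.08² + 0.02² + 0.14² + 0.18² + 0.13² + 0.05² + 0.26² + 0.14² = 0.0064 + 0.0004 + 0.0196 + 0.0324 + 0.0169 + 0.0025 + 0.0676 + 0.0196 = 0.1654
B_2 = 1 / 0.1654 = 6.0459
Highest B → broadest niche (most generalist): species 2 (B = 6.05).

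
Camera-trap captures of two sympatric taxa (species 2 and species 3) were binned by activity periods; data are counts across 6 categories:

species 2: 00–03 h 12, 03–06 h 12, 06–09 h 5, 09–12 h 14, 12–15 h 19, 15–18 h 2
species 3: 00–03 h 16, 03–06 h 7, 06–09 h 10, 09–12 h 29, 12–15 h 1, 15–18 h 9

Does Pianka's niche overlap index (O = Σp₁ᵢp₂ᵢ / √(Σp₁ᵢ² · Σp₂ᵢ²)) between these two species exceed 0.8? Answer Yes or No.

Proportions for species 2 (n=64): 12/64=0.1875, 12/64=0.1875, 5/64=0.0781, 14/64=0.2188, 19/64=0.2969, 2/64=0.0313
Proportions for species 3 (n=72): 16/72=0.2222, 7/72=0.0972, 10/72=0.1389, 29/72=0.4028, 1/72=0.0139, 9/72=0.1250
Σ p₁ᵢp₂ᵢ = 0.041663 + 0.018225 + 0.010848 + 0.088133 + 0.004127 + 0.003913 = 0.166909
Σp_1ᵢ² = 0.1875² + 0.1875² + 0.0781² + 0.2188² + 0.2969² + 0.0313² = 0.035156 + 0.035156 + 0.006100 + 0.047873 + 0.088150 + 0.000980 = 0.213415
Σp_2ᵢ² = 0.2222² + 0.0972² + 0.1389² + 0.4028² + 0.0139² + 0.1250² = 0.049373 + 0.009448 + 0.019293 + 0.162248 + 0.000193 + 0.015625 = 0.256180
O = 0.166909 / √(0.213415 × 0.256180) = 0.166909 / 0.2338218 = 0.7138
O = 0.7138 < 0.8 → No.

No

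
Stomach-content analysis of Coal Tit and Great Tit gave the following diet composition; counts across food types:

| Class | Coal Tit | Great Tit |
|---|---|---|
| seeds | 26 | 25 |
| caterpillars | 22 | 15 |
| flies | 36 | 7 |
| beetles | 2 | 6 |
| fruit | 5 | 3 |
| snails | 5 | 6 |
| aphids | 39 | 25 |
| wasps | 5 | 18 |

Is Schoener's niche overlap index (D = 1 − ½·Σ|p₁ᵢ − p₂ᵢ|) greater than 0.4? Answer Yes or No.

Yes

Proportions for Coal Tit (n=140): 26/140=0.1857, 22/140=0.1571, 36/140=0.2571, 2/140=0.0143, 5/140=0.0357, 5/140=0.0357, 39/140=0.2786, 5/140=0.0357
Proportions for Great Tit (n=105): 25/105=0.2381, 15/105=0.1429, 7/105=0.0667, 6/105=0.0571, 3/105=0.0286, 6/105=0.0571, 25/105=0.2381, 18/105=0.1714
Σ|p₁ᵢ − p₂ᵢ| = 0.0524 + 0.0142 + 0.1904 + 0.0428 + 0.0071 + 0.0214 + 0.0405 + 0.1357 = 0.5045
D = 1 − ½ × 0.5045 = 1 − 0.25225 = 0.74775
D = 0.74775 > 0.4 → Yes.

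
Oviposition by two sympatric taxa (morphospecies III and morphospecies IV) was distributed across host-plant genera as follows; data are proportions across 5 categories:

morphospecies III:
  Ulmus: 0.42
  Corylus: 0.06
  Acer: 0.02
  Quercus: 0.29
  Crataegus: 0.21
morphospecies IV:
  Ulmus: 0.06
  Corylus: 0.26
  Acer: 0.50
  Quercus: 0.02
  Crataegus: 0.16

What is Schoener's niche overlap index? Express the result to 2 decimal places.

0.32

Σ|p₁ᵢ − p₂ᵢ| = 0.36 + 0.20 + 0.48 + 0.27 + 0.05 = 1.36
D = 1 − ½ × 1.36 = 1 − 0.680 = 0.3200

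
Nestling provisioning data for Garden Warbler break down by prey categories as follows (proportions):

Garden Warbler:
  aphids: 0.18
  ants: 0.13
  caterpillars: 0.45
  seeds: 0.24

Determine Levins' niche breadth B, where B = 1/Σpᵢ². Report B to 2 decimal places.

Σpᵢ² = 0.18² + 0.13² + 0.45² + 0.24² = 0.0324 + 0.0169 + 0.2025 + 0.0576 = 0.3094
B = 1 / 0.3094 = 3.2321

3.23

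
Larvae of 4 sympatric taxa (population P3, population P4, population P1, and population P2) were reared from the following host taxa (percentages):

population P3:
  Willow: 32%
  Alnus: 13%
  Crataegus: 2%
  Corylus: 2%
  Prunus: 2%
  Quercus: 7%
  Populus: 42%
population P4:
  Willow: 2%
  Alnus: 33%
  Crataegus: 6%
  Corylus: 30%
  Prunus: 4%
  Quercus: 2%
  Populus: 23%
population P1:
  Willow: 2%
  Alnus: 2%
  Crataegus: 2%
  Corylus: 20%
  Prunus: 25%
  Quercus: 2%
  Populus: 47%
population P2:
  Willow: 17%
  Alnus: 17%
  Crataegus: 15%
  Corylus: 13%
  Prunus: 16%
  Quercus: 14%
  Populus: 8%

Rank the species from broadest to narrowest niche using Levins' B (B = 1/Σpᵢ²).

Convert percentages to proportions (divide by 100).
Σp_P3ᵢ² = 0.32² + 0.13² + 0.02² + 0.02² + 0.02² + 0.07² + 0.42² = 0.1024 + 0.0169 + 0.0004 + 0.0004 + 0.0004 + 0.0049 + 0.1764 = 0.3018
B_P3 = 1 / 0.3018 = 3.3135
Σp_P4ᵢ² = 0.02² + 0.33² + 0.06² + 0.30² + 0.04² + 0.02² + 0.23² = 0.0004 + 0.1089 + 0.0036 + 0.0900 + 0.0016 + 0.0004 + 0.0529 = 0.2578
B_P4 = 1 / 0.2578 = 3.8790
Σp_P1ᵢ² = 0.02² + 0.02² + 0.02² + 0.20² + 0.25² + 0.02² + 0.47² = 0.0004 + 0.0004 + 0.0004 + 0.0400 + 0.0625 + 0.0004 + 0.2209 = 0.3250
B_P1 = 1 / 0.3250 = 3.0769
Σp_P2ᵢ² = 0.17² + 0.17² + 0.15² + 0.13² + 0.16² + 0.14² + 0.08² = 0.0289 + 0.0289 + 0.0225 + 0.0169 + 0.0256 + 0.0196 + 0.0064 = 0.1488
B_P2 = 1 / 0.1488 = 6.7204
Ranking by B (broadest → narrowest): population P2 (6.72) > population P4 (3.88) > population P3 (3.31) > population P1 (3.08)

population P2 > population P4 > population P3 > population P1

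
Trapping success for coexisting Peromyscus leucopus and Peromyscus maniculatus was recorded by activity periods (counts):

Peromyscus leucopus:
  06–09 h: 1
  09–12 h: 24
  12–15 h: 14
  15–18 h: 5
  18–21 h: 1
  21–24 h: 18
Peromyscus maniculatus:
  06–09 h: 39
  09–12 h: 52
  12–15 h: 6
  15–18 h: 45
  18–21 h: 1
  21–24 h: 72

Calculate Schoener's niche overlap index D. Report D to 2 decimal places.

Proportions for Peromyscus leucopus (n=63): 1/63=0.0159, 24/63=0.3810, 14/63=0.2222, 5/63=0.0794, 1/63=0.0159, 18/63=0.2857
Proportions for Peromyscus maniculatus (n=215): 39/215=0.1814, 52/215=0.2419, 6/215=0.0279, 45/215=0.2093, 1/215=0.0047, 72/215=0.3349
Σ|p₁ᵢ − p₂ᵢ| = 0.1655 + 0.1391 + 0.1943 + 0.1299 + 0.0112 + 0.0492 = 0.6892
D = 1 − ½ × 0.6892 = 1 − 0.34460 = 0.65540

0.66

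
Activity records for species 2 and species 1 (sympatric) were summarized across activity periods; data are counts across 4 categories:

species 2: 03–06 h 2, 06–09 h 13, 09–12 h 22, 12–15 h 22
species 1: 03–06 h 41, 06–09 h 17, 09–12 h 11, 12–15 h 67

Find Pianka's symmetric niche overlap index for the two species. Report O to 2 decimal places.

Proportions for species 2 (n=59): 2/59=0.0339, 13/59=0.2203, 22/59=0.3729, 22/59=0.3729
Proportions for species 1 (n=136): 41/136=0.3015, 17/136=0.1250, 11/136=0.0809, 67/136=0.4926
Σ p₁ᵢp₂ᵢ = 0.010221 + 0.027538 + 0.030168 + 0.183691 = 0.251618
Σp_1ᵢ² = 0.0339² + 0.2203² + 0.3729² + 0.3729² = 0.001149 + 0.048532 + 0.139054 + 0.139054 = 0.327789
Σp_2ᵢ² = 0.3015² + 0.1250² + 0.0809² + 0.4926² = 0.090902 + 0.015625 + 0.006545 + 0.242655 = 0.355727
O = 0.251618 / √(0.327789 × 0.355727) = 0.251618 / 0.3414724 = 0.7369

0.74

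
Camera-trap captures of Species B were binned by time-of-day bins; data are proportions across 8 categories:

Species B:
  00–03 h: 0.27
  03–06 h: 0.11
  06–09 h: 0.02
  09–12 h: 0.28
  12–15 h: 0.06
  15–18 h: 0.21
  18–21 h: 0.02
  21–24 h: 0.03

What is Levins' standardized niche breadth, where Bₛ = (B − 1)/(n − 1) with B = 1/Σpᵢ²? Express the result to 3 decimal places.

0.528

Σpᵢ² = 0.27² + 0.11² + 0.02² + 0.28² + 0.06² + 0.21² + 0.02² + 0.03² = 0.0729 + 0.0121 + 0.0004 + 0.0784 + 0.0036 + 0.0441 + 0.0004 + 0.0009 = 0.2128
B = 1 / 0.2128 = 4.69925
Bₛ = (B − 1)/(n − 1) = (4.69925 − 1)/(8 − 1) = 3.69925/7 = 0.52846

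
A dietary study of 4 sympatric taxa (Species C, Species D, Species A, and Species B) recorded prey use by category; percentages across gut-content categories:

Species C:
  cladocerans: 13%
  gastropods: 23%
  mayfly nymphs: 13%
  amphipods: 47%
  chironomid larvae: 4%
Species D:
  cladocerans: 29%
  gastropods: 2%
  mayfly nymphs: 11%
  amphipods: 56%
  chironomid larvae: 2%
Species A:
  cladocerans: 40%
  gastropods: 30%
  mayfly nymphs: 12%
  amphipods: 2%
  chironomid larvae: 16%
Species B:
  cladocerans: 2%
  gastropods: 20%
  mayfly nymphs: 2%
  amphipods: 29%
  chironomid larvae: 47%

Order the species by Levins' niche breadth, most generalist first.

Convert percentages to proportions (divide by 100).
Σp_Cᵢ² = 0.13² + 0.23² + 0.13² + 0.47² + 0.04² = 0.0169 + 0.0529 + 0.0169 + 0.2209 + 0.0016 = 0.3092
B_C = 1 / 0.3092 = 3.2342
Σp_Dᵢ² = 0.29² + 0.02² + 0.11² + 0.56² + 0.02² = 0.0841 + 0.0004 + 0.0121 + 0.3136 + 0.0004 = 0.4106
B_D = 1 / 0.4106 = 2.4355
Σp_Aᵢ² = 0.40² + 0.30² + 0.12² + 0.02² + 0.16² = 0.1600 + 0.0900 + 0.0144 + 0.0004 + 0.0256 = 0.2904
B_A = 1 / 0.2904 = 3.4435
Σp_Bᵢ² = 0.02² + 0.20² + 0.02² + 0.29² + 0.47² = 0.0004 + 0.0400 + 0.0004 + 0.0841 + 0.2209 = 0.3458
B_B = 1 / 0.3458 = 2.8918
Ranking by B (broadest → narrowest): Species A (3.44) > Species C (3.23) > Species B (2.89) > Species D (2.44)

Species A > Species C > Species B > Species D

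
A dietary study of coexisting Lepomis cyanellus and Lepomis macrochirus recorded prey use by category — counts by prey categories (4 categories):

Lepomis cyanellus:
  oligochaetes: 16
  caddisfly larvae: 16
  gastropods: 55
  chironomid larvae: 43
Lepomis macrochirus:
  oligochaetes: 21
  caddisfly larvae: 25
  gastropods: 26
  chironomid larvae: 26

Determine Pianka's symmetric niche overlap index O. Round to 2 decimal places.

0.91

Proportions for Lepomis cyanellus (n=130): 16/130=0.1231, 16/130=0.1231, 55/130=0.4231, 43/130=0.3308
Proportions for Lepomis macrochirus (n=98): 21/98=0.2143, 25/98=0.2551, 26/98=0.2653, 26/98=0.2653
Σ p₁ᵢp₂ᵢ = 0.026380 + 0.031403 + 0.112248 + 0.087761 = 0.257792
Σp_1ᵢ² = 0.1231² + 0.1231² + 0.4231² + 0.3308² = 0.015154 + 0.015154 + 0.179014 + 0.109429 = 0.318751
Σp_2ᵢ² = 0.2143² + 0.2551² + 0.2653² + 0.2653² = 0.045924 + 0.065076 + 0.070384 + 0.070384 = 0.251768
O = 0.257792 / √(0.318751 × 0.251768) = 0.257792 / 0.2832866 = 0.9100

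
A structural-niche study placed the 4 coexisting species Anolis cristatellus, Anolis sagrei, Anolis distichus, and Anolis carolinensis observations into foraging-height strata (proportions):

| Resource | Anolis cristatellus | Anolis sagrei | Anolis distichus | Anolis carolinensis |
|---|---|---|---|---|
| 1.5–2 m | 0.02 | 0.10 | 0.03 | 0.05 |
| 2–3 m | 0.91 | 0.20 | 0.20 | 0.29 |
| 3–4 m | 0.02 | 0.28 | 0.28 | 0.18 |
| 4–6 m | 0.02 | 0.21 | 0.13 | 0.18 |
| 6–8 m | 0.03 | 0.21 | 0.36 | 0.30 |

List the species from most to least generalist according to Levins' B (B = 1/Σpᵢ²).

Σp_crisᵢ² = 0.02² + 0.91² + 0.02² + 0.02² + 0.03² = 0.0004 + 0.8281 + 0.0004 + 0.0004 + 0.0009 = 0.8302
B_cris = 1 / 0.8302 = 1.2045
Σp_sagrᵢ² = 0.10² + 0.20² + 0.28² + 0.21² + 0.21² = 0.0100 + 0.0400 + 0.0784 + 0.0441 + 0.0441 = 0.2166
B_sagr = 1 / 0.2166 = 4.6168
Σp_distᵢ² = 0.03² + 0.20² + 0.28² + 0.13² + 0.36² = 0.0009 + 0.0400 + 0.0784 + 0.0169 + 0.1296 = 0.2658
B_dist = 1 / 0.2658 = 3.7622
Σp_caroᵢ² = 0.05² + 0.29² + 0.18² + 0.18² + 0.30² = 0.0025 + 0.0841 + 0.0324 + 0.0324 + 0.0900 = 0.2414
B_caro = 1 / 0.2414 = 4.1425
Ranking by B (broadest → narrowest): Anolis sagrei (4.62) > Anolis carolinensis (4.14) > Anolis distichus (3.76) > Anolis cristatellus (1.20)

Anolis sagrei > Anolis carolinensis > Anolis distichus > Anolis cristatellus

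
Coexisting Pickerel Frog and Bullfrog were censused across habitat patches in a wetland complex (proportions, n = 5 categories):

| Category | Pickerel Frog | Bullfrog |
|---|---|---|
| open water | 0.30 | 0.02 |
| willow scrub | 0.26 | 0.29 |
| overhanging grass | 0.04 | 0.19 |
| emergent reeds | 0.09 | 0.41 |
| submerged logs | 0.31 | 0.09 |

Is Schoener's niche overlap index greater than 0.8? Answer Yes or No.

No

Σ|p₁ᵢ − p₂ᵢ| = 0.28 + 0.03 + 0.15 + 0.32 + 0.22 = 1.00
D = 1 − ½ × 1.00 = 1 − 0.500 = 0.5000
D = 0.5000 < 0.8 → No.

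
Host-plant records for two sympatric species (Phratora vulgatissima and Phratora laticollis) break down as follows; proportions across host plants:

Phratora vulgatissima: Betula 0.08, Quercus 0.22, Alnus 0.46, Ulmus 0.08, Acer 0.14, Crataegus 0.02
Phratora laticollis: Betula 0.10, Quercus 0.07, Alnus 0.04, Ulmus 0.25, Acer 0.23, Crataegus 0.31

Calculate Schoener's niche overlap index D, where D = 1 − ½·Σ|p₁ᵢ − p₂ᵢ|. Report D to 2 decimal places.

Σ|p₁ᵢ − p₂ᵢ| = 0.02 + 0.15 + 0.42 + 0.17 + 0.09 + 0.29 = 1.14
D = 1 − ½ × 1.14 = 1 − 0.570 = 0.4300

0.43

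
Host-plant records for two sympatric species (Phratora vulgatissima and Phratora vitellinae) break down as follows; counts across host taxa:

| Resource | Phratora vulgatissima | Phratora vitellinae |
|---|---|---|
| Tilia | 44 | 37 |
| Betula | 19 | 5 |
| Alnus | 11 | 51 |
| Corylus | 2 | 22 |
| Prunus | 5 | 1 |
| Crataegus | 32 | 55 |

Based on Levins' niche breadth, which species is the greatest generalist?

Proportions for Phratora vulgatissima (n=113): 44/113=0.3894, 19/113=0.1681, 11/113=0.0973, 2/113=0.0177, 5/113=0.0442, 32/113=0.2832
Proportions for Phratora vitellinae (n=171): 37/171=0.2164, 5/171=0.0292, 51/171=0.2982, 22/171=0.1287, 1/171=0.0058, 55/171=0.3216
Σp_vulgᵢ² = 0.3894² + 0.1681² + 0.0973² + 0.0177² + 0.0442² + 0.2832² = 0.151632 + 0.028258 + 0.009467 + 0.000313 + 0.001954 + 0.080202 = 0.271826
B_vulg = 1 / 0.271826 = 3.6788
Σp_viteᵢ² = 0.2164² + 0.0292² + 0.2982² + 0.1287² + 0.0058² + 0.3216² = 0.046829 + 0.000853 + 0.088923 + 0.016564 + 0.000034 + 0.103427 = 0.256630
B_vite = 1 / 0.256630 = 3.8967
Highest B → broadest niche (most generalist): Phratora vitellinae (B = 3.90).

Phratora vitellinae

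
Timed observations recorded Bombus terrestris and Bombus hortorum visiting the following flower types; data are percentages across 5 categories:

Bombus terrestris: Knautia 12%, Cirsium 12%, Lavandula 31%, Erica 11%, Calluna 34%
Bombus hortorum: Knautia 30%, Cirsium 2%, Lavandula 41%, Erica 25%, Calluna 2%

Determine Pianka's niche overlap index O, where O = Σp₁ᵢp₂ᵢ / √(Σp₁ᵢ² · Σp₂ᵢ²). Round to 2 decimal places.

0.70

Convert percentages to proportions (divide by 100).
Σ p₁ᵢp₂ᵢ = 0.0360 + 0.0024 + 0.1271 + 0.0275 + 0.0068 = 0.1998
Σp_1ᵢ² = 0.12² + 0.12² + 0.31² + 0.11² + 0.34² = 0.0144 + 0.0144 + 0.0961 + 0.0121 + 0.1156 = 0.2526
Σp_2ᵢ² = 0.30² + 0.02² + 0.41² + 0.25² + 0.02² = 0.0900 + 0.0004 + 0.1681 + 0.0625 + 0.0004 = 0.3214
O = 0.1998 / √(0.2526 × 0.3214) = 0.1998 / 0.28493 = 0.7012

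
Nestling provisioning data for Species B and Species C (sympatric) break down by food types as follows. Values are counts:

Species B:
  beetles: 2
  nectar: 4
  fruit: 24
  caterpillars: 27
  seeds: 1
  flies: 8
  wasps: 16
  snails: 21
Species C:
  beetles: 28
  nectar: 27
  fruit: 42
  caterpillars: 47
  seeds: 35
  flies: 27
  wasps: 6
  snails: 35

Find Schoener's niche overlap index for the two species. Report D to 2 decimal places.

Proportions for Species B (n=103): 2/103=0.0194, 4/103=0.0388, 24/103=0.2330, 27/103=0.2621, 1/103=0.0097, 8/103=0.0777, 16/103=0.1553, 21/103=0.2039
Proportions for Species C (n=247): 28/247=0.1134, 27/247=0.1093, 42/247=0.1700, 47/247=0.1903, 35/247=0.1417, 27/247=0.1093, 6/247=0.0243, 35/247=0.1417
Σ|p₁ᵢ − p₂ᵢ| = 0.0940 + 0.0705 + 0.0630 + 0.0718 + 0.1320 + 0.0316 + 0.1310 + 0.0622 = 0.6561
D = 1 − ½ × 0.6561 = 1 − 0.32805 = 0.67195

0.67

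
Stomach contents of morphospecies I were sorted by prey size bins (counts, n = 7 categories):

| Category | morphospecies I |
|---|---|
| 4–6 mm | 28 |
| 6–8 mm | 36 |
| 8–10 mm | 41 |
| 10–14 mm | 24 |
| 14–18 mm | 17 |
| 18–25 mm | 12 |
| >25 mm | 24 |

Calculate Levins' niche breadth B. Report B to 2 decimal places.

6.20

Proportions for morphospecies I (n=182): 28/182=0.1538, 36/182=0.1978, 41/182=0.2253, 24/182=0.1319, 17/182=0.0934, 12/182=0.0659, 24/182=0.1319
Σpᵢ² = 0.1538² + 0.1978² + 0.2253² + 0.1319² + 0.0934² + 0.0659² + 0.1319² = 0.023654 + 0.039125 + 0.050760 + 0.017398 + 0.008724 + 0.004343 + 0.017398 = 0.161402
B = 1 / 0.161402 = 6.1957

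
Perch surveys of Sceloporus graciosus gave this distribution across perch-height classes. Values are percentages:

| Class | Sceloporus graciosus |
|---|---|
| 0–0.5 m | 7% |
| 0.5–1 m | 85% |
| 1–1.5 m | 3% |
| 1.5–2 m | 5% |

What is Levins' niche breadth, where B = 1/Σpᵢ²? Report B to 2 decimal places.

Convert percentages to proportions (divide by 100).
Σpᵢ² = 0.07² + 0.85² + 0.03² + 0.05² = 0.0049 + 0.7225 + 0.0009 + 0.0025 = 0.7308
B = 1 / 0.7308 = 1.3684

1.37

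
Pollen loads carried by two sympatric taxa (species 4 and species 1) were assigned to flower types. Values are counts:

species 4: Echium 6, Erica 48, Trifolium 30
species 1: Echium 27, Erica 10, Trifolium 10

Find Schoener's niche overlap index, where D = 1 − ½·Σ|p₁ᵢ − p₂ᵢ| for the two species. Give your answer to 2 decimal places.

Proportions for species 4 (n=84): 6/84=0.0714, 48/84=0.5714, 30/84=0.3571
Proportions for species 1 (n=47): 27/47=0.5745, 10/47=0.2128, 10/47=0.2128
Σ|p₁ᵢ − p₂ᵢ| = 0.5031 + 0.3586 + 0.1443 = 1.0060
D = 1 − ½ × 1.0060 = 1 − 0.50300 = 0.49700

0.50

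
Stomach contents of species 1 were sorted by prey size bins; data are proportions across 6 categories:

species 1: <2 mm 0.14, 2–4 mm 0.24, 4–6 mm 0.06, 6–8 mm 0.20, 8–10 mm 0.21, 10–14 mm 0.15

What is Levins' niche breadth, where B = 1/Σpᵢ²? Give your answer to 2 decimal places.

Σpᵢ² = 0.14² + 0.24² + 0.06² + 0.20² + 0.21² + 0.15² = 0.0196 + 0.0576 + 0.0036 + 0.0400 + 0.0441 + 0.0225 = 0.1874
B = 1 / 0.1874 = 5.3362

5.34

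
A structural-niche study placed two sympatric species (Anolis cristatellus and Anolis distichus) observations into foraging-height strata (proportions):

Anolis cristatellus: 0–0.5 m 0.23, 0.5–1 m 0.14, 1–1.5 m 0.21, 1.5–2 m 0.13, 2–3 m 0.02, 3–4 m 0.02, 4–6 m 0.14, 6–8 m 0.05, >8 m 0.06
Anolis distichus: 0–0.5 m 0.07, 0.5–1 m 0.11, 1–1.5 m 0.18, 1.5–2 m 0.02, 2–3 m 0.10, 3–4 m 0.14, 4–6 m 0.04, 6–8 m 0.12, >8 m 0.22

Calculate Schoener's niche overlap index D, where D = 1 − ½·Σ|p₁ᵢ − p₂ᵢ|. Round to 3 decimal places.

0.570

Σ|p₁ᵢ − p₂ᵢ| = 0.16 + 0.03 + 0.03 + 0.11 + 0.08 + 0.12 + 0.10 + 0.07 + 0.16 = 0.86
D = 1 − ½ × 0.86 = 1 − 0.430 = 0.57000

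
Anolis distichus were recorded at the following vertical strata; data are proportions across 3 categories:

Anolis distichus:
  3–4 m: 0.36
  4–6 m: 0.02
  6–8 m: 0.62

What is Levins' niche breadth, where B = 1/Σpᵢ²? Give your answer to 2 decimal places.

Σpᵢ² = 0.36² + 0.02² + 0.62² = 0.1296 + 0.0004 + 0.3844 = 0.5144
B = 1 / 0.5144 = 1.9440

1.94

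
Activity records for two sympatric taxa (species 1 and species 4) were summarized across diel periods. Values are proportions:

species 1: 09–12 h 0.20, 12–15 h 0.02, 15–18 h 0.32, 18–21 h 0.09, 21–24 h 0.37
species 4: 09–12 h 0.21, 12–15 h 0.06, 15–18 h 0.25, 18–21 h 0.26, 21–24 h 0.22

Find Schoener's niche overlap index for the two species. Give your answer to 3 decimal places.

Σ|p₁ᵢ − p₂ᵢ| = 0.01 + 0.04 + 0.07 + 0.17 + 0.15 = 0.44
D = 1 − ½ × 0.44 = 1 − 0.220 = 0.78000

0.780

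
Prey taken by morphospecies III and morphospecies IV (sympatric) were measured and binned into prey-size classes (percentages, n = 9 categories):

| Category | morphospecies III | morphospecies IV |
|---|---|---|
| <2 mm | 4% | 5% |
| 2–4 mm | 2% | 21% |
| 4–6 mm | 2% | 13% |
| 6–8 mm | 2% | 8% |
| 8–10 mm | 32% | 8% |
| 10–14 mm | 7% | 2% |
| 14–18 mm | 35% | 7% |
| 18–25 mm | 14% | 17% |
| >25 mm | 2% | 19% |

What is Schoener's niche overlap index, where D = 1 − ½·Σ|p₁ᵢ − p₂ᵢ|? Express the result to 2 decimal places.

Convert percentages to proportions (divide by 100).
Σ|p₁ᵢ − p₂ᵢ| = 0.01 + 0.19 + 0.11 + 0.06 + 0.24 + 0.05 + 0.28 + 0.03 + 0.17 = 1.14
D = 1 − ½ × 1.14 = 1 − 0.570 = 0.4300

0.43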